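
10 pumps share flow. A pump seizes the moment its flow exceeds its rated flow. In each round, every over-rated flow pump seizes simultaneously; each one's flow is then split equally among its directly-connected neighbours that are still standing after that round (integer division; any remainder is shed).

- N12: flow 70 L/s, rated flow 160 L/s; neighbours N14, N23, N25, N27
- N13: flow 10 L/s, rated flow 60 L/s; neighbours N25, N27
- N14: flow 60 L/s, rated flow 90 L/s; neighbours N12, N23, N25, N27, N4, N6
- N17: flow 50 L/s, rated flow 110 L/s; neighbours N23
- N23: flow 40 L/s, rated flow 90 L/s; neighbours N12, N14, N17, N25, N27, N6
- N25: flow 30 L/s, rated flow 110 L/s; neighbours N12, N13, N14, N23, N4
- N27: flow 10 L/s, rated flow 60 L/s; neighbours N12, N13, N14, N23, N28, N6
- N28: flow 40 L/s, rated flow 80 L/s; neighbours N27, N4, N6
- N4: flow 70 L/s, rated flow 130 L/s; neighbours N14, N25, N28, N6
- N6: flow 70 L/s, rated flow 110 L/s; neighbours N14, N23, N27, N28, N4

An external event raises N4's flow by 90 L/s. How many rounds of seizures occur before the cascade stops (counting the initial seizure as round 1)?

Round 1 — N4 at 160 > 130. N4 seizes.
  N4 sheds 160 L/s to N14, N25, N28, N6: 40 each.
    N14: 60+40 = 100 > 90
    N25: 30+40 = 70 ≤ 110
    N28: 40+40 = 80 ≤ 80
    N6: 70+40 = 110 ≤ 110
Round 2 — N14 seizes.
  N14 sheds 100 L/s to N12, N23, N25, N27, N6: 20 each.
    N12: 70+20 = 90 ≤ 160
    N23: 40+20 = 60 ≤ 90
    N25: 70+20 = 90 ≤ 110
    N27: 10+20 = 30 ≤ 60
    N6: 110+20 = 130 > 110
Round 3 — N6 seizes.
  N6 sheds 130 L/s to N23, N27, N28: 43 each (1 lost).
    N23: 60+43 = 103 > 90
    N27: 30+43 = 73 > 60
    N28: 80+43 = 123 > 80
Round 4 — N23, N27, N28 seize.
  N23 sheds 103 L/s to N12, N17, N25: 34 each (1 lost).
    N12: 90+34 = 124 ≤ 160
    N17: 50+34 = 84 ≤ 110
    N25: 90+34 = 124 > 110
  N27 sheds 73 L/s to N12, N13: 36 each (1 lost).
    N12: 124+36 = 160 ≤ 160
    N13: 10+36 = 46 ≤ 60
  N28 sheds 123 L/s: no online neighbours, lost.
Round 5 — N25 seizes.
  N25 sheds 124 L/s to N12, N13: 62 each.
    N12: 160+62 = 222 > 160
    N13: 46+62 = 108 > 60
Round 6 — N12, N13 seize.
  N12 sheds 222 L/s: no online neighbours, lost.
  N13 sheds 108 L/s: no online neighbours, lost.
No further seizures.

6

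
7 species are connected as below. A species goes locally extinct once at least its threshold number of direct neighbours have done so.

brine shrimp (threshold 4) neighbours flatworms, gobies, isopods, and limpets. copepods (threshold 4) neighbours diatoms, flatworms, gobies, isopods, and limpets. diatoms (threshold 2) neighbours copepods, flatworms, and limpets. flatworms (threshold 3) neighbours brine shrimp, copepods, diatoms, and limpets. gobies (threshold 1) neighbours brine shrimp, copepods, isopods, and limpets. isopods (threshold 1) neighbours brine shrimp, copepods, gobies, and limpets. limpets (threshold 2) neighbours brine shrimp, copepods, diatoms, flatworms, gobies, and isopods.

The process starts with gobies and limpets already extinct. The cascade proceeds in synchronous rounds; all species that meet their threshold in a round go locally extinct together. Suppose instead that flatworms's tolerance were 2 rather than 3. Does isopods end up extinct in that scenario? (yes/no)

yes

With flatworms's tolerance at 2:
Round 1 — gobies, limpets go locally extinct (initial).
Round 2 — checking thresholds:
  brine shrimp: 2 of 4 neighbours < 4, holds.
  copepods: 2 of 5 neighbours < 4, holds.
  diatoms: 1 of 3 neighbours < 2, holds.
  flatworms: 1 of 4 neighbours < 2, holds.
  isopods: 2 of 4 neighbours ≥ 1, goes locally extinct.
Round 3 — no new extinctions; cascade stops.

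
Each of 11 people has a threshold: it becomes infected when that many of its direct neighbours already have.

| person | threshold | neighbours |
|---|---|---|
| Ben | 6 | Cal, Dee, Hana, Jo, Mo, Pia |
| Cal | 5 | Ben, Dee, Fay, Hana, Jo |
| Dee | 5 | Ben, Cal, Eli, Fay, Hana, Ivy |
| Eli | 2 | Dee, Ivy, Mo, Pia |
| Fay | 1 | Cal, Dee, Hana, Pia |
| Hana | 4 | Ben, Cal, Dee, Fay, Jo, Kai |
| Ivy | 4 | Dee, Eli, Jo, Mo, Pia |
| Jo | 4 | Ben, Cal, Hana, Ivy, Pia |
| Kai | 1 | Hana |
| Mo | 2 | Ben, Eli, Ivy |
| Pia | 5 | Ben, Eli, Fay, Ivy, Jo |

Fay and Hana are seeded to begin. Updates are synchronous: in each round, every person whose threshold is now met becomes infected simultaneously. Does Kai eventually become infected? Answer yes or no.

Round 1 — Fay, Hana become infected (initial).
Round 2 — checking thresholds:
  Ben: 1 of 6 neighbours < 6, below threshold.
  Cal: 2 of 5 neighbours < 5, below threshold.
  Dee: 2 of 6 neighbours < 5, below threshold.
  Jo: 1 of 5 neighbours < 4, below threshold.
  Kai: 1 of 1 neighbours ≥ 1, becomes infected.
  Pia: 1 of 5 neighbours < 5, below threshold.
Round 3 — no new infections; cascade stops.

yes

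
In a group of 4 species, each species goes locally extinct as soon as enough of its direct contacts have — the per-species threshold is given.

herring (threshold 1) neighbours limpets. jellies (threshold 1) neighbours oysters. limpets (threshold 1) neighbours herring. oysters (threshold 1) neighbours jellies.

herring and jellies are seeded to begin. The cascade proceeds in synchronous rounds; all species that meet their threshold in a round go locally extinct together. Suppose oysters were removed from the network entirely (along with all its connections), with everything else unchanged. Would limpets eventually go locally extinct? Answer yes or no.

yes

With oysters removed:
Round 1 — herring, jellies go locally extinct (initial).
Round 2 — checking thresholds:
  limpets: 1 of 1 neighbours ≥ 1, goes locally extinct.
Round 3 — no new extinctions; cascade stops.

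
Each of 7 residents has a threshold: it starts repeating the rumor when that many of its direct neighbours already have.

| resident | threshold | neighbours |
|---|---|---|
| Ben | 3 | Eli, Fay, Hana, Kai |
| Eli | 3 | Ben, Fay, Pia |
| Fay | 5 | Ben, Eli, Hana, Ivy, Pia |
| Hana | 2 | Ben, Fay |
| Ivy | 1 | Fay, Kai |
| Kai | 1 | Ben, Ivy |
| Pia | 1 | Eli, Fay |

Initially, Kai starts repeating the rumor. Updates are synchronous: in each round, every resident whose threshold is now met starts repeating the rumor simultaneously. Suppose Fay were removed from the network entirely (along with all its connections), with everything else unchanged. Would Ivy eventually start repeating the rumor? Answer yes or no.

yes

With Fay removed:
Round 1 — Kai starts repeating the rumor (initial).
Round 2 — checking thresholds:
  Ben: 1 of 3 neighbours < 3, not yet.
  Ivy: 1 of 1 neighbours ≥ 1, starts repeating the rumor.
Round 3 — no new spreads; cascade stops.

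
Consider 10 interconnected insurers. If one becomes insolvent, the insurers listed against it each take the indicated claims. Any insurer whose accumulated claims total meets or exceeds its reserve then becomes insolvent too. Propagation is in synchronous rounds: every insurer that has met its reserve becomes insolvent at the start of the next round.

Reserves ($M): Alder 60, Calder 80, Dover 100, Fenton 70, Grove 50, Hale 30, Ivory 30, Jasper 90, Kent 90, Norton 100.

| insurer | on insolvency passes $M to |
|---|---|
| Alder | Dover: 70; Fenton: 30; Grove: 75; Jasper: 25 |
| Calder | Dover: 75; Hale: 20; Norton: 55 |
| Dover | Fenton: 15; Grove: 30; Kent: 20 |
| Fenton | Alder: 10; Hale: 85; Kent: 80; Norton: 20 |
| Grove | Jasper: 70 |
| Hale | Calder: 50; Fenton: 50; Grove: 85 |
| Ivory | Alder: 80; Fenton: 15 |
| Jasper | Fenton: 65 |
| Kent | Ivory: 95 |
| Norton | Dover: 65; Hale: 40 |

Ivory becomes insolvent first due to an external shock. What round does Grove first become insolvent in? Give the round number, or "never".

3

Round 1 — Ivory becomes insolvent (initial).
  Alder: +80 → 80 ≥ 60
  Fenton: +15 → 15 < 70
Round 2 — Alder becomes insolvent.
  Dover: +70 → 70 < 100
  Fenton: +30 → 45 < 70
  Grove: +75 → 75 ≥ 50
  Jasper: +25 → 25 < 90
Round 3 — Grove becomes insolvent.
  Jasper: +70 → 95 ≥ 90
Round 4 — Jasper becomes insolvent.
  Fenton: +65 → 110 ≥ 70
Round 5 — Fenton becomes insolvent.
  Hale: +85 → 85 ≥ 30
  Kent: +80 → 80 < 90
  Norton: +20 → 20 < 100
Round 6 — Hale becomes insolvent.
  Calder: +50 → 50 < 80
No further insolvencies.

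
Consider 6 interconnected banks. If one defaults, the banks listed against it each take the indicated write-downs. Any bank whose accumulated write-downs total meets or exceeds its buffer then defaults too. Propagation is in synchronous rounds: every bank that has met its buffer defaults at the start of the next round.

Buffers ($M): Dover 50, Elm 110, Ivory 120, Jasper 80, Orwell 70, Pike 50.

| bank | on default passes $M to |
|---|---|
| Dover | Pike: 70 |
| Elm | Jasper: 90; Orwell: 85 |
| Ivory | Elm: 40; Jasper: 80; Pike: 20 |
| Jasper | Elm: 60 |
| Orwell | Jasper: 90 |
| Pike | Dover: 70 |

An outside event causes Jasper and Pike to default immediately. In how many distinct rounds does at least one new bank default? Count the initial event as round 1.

Round 1 — Jasper, Pike default (initial).
  Dover: +70 → 70 ≥ 50
  Elm: +60 → 60 < 110
Round 2 — Dover defaults.
No further defaults.

2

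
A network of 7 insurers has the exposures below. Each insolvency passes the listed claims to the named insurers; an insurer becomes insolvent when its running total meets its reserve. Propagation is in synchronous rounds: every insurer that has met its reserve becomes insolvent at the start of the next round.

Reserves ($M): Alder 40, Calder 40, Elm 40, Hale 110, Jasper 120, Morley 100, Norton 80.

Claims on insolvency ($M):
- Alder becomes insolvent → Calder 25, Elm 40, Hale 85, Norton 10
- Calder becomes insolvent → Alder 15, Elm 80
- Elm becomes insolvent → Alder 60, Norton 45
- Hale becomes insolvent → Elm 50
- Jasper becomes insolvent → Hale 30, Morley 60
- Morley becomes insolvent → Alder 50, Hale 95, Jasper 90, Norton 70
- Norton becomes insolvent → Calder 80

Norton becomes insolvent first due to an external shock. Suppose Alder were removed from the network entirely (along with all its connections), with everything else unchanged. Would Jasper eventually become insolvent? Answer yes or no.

no

With Alder removed:
Round 1 — Norton becomes insolvent (initial).
  Calder: +80 → 80 ≥ 40
Round 2 — Calder becomes insolvent.
  Elm: +80 → 80 ≥ 40
Round 3 — Elm becomes insolvent.
No further insolvencies.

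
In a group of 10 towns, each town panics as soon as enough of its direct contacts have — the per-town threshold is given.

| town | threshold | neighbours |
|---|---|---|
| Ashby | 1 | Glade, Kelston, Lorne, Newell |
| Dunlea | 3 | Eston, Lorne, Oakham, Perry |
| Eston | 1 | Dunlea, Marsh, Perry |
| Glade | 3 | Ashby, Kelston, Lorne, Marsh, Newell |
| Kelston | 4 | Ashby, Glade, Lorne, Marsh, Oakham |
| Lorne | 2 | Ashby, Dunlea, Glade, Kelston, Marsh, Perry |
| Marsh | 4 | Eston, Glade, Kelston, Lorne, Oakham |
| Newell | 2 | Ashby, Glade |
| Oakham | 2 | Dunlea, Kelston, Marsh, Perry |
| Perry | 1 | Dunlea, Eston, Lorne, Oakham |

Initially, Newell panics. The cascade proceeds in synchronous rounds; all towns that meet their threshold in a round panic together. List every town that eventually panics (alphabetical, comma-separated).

Round 1 — Newell panics (initial).
Round 2 — checking thresholds:
  Ashby: 1 of 4 neighbours ≥ 1, panics.
  Glade: 1 of 5 neighbours < 3, not yet.
Round 3 — no new panics; cascade stops.

Ashby, Newell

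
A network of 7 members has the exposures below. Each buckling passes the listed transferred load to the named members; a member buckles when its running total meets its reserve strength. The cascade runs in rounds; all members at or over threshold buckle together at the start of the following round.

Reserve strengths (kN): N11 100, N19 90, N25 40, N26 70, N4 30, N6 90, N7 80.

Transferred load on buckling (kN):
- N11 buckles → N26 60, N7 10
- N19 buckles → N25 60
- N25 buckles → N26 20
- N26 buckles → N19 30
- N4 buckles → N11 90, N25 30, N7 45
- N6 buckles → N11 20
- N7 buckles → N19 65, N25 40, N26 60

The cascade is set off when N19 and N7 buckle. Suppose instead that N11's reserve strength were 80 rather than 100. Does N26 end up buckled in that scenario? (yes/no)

yes

With N11's reserve strength at 80:
Round 1 — N19, N7 buckle (initial).
  N25: +60+40 → 100 ≥ 40
  N26: +60 → 60 < 70
Round 2 — N25 buckles.
  N26: +20 → 80 ≥ 70
Round 3 — N26 buckles.
No further bucklings.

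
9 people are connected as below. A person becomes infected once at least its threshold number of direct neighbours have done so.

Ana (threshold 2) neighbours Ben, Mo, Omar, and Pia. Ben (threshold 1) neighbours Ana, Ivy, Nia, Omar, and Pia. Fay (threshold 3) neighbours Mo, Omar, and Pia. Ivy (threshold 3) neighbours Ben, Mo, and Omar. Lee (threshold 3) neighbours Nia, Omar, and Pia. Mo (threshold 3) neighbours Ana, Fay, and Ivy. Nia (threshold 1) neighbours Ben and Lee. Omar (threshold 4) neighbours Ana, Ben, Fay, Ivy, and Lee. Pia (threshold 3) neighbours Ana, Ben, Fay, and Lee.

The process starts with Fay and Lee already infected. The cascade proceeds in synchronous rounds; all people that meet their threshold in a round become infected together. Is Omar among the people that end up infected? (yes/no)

yes

Round 1 — Fay, Lee become infected (initial).
Round 2 — checking thresholds:
  Mo: 1 of 3 neighbours < 3, not yet.
  Nia: 1 of 2 neighbours ≥ 1, becomes infected.
  Omar: 2 of 5 neighbours < 4, not yet.
  Pia: 2 of 4 neighbours < 3, not yet.
Round 3 — checking thresholds:
  Ben: 1 of 5 neighbours ≥ 1, becomes infected.
  Mo: 1 of 3 neighbours < 3, not yet.
  Omar: 2 of 5 neighbours < 4, not yet.
  Pia: 2 of 4 neighbours < 3, not yet.
Round 4 — checking thresholds:
  Ana: 1 of 4 neighbours < 2, not yet.
  Ivy: 1 of 3 neighbours < 3, not yet.
  Mo: 1 of 3 neighbours < 3, not yet.
  Omar: 3 of 5 neighbours < 4, not yet.
  Pia: 3 of 4 neighbours ≥ 3, becomes infected.
Round 5 — checking thresholds:
  Ana: 2 of 4 neighbours ≥ 2, becomes infected.
  Ivy: 1 of 3 neighbours < 3, not yet.
  Mo: 1 of 3 neighbours < 3, not yet.
  Omar: 3 of 5 neighbours < 4, not yet.
Round 6 — checking thresholds:
  Ivy: 1 of 3 neighbours < 3, not yet.
  Mo: 2 of 3 neighbours < 3, not yet.
  Omar: 4 of 5 neighbours ≥ 4, becomes infected.
Round 7 — no new infections; cascade stops.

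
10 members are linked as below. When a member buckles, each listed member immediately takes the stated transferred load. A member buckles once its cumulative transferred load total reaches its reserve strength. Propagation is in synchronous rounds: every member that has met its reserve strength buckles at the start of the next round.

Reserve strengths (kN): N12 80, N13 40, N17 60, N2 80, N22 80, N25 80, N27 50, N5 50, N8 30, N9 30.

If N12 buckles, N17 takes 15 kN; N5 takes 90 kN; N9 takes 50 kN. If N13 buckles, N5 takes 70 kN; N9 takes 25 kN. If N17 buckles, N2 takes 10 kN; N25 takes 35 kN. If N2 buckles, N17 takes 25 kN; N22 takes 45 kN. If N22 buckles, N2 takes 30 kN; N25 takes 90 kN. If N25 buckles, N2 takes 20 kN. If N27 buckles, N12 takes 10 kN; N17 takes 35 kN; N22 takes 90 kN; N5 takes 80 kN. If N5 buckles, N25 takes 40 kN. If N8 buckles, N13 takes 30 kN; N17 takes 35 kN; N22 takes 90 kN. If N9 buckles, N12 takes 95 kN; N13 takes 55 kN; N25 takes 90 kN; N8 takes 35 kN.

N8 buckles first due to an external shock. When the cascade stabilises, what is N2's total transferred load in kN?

50

Round 1 — N8 buckles (initial).
  N13: +30 → 30 < 40
  N17: +35 → 35 < 60
  N22: +90 → 90 ≥ 80
Round 2 — N22 buckles.
  N2: +30 → 30 < 80
  N25: +90 → 90 ≥ 80
Round 3 — N25 buckles.
  N2: +20 → 50 < 80
No further bucklings.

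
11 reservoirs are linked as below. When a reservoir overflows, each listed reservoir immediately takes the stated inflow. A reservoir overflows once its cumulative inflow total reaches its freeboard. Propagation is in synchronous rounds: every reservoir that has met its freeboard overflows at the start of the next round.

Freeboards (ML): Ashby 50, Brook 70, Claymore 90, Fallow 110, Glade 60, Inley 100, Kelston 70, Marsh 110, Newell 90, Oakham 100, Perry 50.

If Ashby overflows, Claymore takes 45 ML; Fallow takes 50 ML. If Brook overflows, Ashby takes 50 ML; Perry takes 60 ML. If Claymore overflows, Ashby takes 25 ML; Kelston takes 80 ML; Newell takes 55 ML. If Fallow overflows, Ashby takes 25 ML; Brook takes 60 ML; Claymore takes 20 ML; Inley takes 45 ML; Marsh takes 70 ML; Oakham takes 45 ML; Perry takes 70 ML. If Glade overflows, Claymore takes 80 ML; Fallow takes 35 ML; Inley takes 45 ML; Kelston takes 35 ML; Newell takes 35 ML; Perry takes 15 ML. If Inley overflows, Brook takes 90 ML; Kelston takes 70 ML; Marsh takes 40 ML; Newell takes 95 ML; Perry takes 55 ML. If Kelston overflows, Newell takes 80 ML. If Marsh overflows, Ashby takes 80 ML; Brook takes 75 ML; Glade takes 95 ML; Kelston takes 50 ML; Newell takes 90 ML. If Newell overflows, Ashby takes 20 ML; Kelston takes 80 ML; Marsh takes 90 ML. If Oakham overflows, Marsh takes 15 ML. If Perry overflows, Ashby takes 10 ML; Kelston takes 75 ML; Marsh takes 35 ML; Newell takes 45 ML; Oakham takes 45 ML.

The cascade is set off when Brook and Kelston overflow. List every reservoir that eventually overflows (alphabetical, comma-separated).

Round 1 — Brook, Kelston overflow (initial).
  Ashby: +50 → 50 ≥ 50
  Newell: +80 → 80 < 90
  Perry: +60 → 60 ≥ 50
Round 2 — Ashby, Perry overflow.
  Claymore: +45 → 45 < 90
  Fallow: +50 → 50 < 110
  Marsh: +35 → 35 < 110
  Newell: +45 → 125 ≥ 90
  Oakham: +45 → 45 < 100
Round 3 — Newell overflows.
  Marsh: +90 → 125 ≥ 110
Round 4 — Marsh overflows.
  Glade: +95 → 95 ≥ 60
Round 5 — Glade overflows.
  Claymore: +80 → 125 ≥ 90
  Fallow: +35 → 85 < 110
  Inley: +45 → 45 < 100
Round 6 — Claymore overflows.
No further overflows.

Ashby, Brook, Claymore, Glade, Kelston, Marsh, Newell, Perry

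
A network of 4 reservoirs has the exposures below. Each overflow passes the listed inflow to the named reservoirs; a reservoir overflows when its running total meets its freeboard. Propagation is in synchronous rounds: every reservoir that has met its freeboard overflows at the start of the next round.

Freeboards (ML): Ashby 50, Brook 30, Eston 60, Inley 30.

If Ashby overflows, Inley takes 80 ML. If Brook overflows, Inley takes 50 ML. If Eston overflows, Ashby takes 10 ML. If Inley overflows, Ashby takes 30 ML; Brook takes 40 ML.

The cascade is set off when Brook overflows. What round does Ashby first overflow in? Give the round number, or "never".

never

Round 1 — Brook overflows (initial).
  Inley: +50 → 50 ≥ 30
Round 2 — Inley overflows.
  Ashby: +30 → 30 < 50
No further overflows.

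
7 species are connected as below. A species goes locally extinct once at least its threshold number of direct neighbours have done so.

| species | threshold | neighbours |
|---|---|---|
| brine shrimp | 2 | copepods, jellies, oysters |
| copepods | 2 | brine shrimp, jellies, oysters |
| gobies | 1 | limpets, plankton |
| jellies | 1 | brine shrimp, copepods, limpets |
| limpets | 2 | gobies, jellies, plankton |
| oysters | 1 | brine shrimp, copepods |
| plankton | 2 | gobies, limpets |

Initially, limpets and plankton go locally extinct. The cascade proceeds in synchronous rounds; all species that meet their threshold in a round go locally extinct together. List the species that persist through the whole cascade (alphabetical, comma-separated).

Round 1 — limpets, plankton go locally extinct (initial).
Round 2 — checking thresholds:
  gobies: 2 of 2 neighbours ≥ 1, goes locally extinct.
  jellies: 1 of 3 neighbours ≥ 1, goes locally extinct.
Round 3 — no new extinctions; cascade stops.

brine shrimp, copepods, oysters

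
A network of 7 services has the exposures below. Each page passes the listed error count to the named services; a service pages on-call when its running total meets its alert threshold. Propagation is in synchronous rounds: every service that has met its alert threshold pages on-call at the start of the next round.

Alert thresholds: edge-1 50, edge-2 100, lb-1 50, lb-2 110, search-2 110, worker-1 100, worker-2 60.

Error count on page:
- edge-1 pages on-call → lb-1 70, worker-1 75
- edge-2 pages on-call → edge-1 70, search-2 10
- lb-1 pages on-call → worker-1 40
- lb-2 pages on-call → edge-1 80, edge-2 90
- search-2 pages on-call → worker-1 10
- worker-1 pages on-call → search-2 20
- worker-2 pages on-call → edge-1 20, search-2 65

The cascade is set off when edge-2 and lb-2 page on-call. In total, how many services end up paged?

Round 1 — edge-2, lb-2 page on-call (initial).
  edge-1: +70+80 → 150 ≥ 50
  search-2: +10 → 10 < 110
Round 2 — edge-1 pages on-call.
  lb-1: +70 → 70 ≥ 50
  worker-1: +75 → 75 < 100
Round 3 — lb-1 pages on-call.
  worker-1: +40 → 115 ≥ 100
Round 4 — worker-1 pages on-call.
  search-2: +20 → 30 < 110
No further pages.

5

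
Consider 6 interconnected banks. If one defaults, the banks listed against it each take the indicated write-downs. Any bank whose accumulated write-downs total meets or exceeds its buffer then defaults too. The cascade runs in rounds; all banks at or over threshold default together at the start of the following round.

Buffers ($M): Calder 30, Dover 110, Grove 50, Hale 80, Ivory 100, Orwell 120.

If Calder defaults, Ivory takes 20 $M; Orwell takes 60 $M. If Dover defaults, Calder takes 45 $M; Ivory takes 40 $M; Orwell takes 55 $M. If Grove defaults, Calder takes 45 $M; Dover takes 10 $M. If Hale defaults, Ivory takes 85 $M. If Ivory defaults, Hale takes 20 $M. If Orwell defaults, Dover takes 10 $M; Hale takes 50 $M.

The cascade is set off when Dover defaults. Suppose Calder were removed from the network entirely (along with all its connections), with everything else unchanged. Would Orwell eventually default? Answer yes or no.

no

With Calder removed:
Round 1 — Dover defaults (initial).
  Ivory: +40 → 40 < 100
  Orwell: +55 → 55 < 120
No further defaults.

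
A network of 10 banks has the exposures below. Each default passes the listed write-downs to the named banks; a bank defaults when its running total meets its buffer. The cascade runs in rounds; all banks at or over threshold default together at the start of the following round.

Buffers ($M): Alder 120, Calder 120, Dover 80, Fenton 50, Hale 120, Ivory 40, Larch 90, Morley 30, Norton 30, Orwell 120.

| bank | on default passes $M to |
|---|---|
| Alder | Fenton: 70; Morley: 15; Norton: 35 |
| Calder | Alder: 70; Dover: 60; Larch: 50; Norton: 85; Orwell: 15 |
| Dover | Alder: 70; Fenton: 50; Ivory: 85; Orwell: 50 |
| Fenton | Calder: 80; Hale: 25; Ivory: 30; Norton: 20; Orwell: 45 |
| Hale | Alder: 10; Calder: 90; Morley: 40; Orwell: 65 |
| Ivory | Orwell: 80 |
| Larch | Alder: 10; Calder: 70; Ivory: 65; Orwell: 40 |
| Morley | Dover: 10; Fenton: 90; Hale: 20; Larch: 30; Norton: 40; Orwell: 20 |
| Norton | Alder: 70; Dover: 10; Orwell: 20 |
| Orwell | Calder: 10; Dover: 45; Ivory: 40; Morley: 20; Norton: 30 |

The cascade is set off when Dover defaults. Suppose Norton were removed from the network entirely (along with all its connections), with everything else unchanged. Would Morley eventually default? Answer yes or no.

no

With Norton removed:
Round 1 — Dover defaults (initial).
  Alder: +70 → 70 < 120
  Fenton: +50 → 50 ≥ 50
  Ivory: +85 → 85 ≥ 40
  Orwell: +50 → 50 < 120
Round 2 — Fenton, Ivory default.
  Calder: +80 → 80 < 120
  Hale: +25 → 25 < 120
  Orwell: +45+80 → 175 ≥ 120
Round 3 — Orwell defaults.
  Calder: +10 → 90 < 120
  Morley: +20 → 20 < 30
No further defaults.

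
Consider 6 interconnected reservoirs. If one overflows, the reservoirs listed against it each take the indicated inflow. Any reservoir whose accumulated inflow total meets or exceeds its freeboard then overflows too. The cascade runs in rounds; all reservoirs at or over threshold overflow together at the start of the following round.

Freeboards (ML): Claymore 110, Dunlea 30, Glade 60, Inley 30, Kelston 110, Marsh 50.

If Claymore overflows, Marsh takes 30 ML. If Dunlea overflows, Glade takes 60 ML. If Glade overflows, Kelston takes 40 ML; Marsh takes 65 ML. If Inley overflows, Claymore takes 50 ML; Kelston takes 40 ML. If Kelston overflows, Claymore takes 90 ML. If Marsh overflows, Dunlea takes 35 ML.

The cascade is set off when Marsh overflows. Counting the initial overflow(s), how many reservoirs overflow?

Round 1 — Marsh overflows (initial).
  Dunlea: +35 → 35 ≥ 30
Round 2 — Dunlea overflows.
  Glade: +60 → 60 ≥ 60
Round 3 — Glade overflows.
  Kelston: +40 → 40 < 110
No further overflows.

3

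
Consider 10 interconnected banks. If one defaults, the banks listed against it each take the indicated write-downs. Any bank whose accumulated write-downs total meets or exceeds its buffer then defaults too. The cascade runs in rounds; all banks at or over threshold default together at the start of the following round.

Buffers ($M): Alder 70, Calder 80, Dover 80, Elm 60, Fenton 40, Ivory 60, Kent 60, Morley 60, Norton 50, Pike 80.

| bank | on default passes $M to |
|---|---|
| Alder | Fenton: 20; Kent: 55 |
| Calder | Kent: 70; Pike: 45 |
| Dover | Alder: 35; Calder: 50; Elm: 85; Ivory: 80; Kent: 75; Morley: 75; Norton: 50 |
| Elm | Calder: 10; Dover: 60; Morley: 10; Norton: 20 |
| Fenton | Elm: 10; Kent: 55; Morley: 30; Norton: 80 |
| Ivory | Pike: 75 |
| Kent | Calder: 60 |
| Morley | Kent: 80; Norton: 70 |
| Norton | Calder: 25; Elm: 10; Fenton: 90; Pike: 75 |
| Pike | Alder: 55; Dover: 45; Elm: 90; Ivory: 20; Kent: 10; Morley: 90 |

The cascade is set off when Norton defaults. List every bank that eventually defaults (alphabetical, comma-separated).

Round 1 — Norton defaults (initial).
  Calder: +25 → 25 < 80
  Elm: +10 → 10 < 60
  Fenton: +90 → 90 ≥ 40
  Pike: +75 → 75 < 80
Round 2 — Fenton defaults.
  Elm: +10 → 20 < 60
  Kent: +55 → 55 < 60
  Morley: +30 → 30 < 60
No further defaults.

Fenton, Norton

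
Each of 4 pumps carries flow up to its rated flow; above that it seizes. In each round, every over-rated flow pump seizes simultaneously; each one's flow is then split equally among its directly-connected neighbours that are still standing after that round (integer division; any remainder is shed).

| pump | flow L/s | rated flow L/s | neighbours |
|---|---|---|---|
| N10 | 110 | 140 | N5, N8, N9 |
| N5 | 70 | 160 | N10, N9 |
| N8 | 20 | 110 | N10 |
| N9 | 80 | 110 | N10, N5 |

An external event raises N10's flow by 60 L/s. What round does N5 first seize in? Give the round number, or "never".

Round 1 — N10 at 170 > 140. N10 seizes.
  N10 sheds 170 L/s to N5, N8, N9: 56 each (2 lost).
    N5: 70+56 = 126 ≤ 160
    N8: 20+56 = 76 ≤ 110
    N9: 80+56 = 136 > 110
Round 2 — N9 seizes.
  N9 sheds 136 L/s to N5: 136 each.
    N5: 126+136 = 262 > 160
Round 3 — N5 seizes.
  N5 sheds 262 L/s: no online neighbours, lost.
No further seizures.

3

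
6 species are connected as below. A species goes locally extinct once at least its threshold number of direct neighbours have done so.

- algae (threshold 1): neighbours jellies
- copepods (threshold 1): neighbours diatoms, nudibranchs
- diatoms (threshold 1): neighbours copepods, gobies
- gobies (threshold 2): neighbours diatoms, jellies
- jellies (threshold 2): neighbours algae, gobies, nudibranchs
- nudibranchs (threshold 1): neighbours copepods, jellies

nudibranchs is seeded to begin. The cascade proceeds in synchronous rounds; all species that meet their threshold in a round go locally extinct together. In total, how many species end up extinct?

Round 1 — nudibranchs goes locally extinct (initial).
Round 2 — checking thresholds:
  copepods: 1 of 2 neighbours ≥ 1, goes locally extinct.
  jellies: 1 of 3 neighbours < 2, below threshold.
Round 3 — checking thresholds:
  diatoms: 1 of 2 neighbours ≥ 1, goes locally extinct.
  jellies: 1 of 3 neighbours < 2, below threshold.
Round 4 — no new extinctions; cascade stops.

3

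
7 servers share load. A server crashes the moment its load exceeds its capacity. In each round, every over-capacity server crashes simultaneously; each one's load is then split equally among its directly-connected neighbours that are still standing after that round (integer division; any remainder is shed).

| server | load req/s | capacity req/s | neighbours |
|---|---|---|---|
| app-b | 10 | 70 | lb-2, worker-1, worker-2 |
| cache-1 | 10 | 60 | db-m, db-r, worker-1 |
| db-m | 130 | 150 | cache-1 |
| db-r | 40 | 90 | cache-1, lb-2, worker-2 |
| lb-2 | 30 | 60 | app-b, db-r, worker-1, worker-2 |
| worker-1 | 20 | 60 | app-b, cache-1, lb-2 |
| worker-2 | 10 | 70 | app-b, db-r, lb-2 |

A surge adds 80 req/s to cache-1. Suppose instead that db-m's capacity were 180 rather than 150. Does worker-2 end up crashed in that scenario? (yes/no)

no

With db-m's capacity at 180:
Round 1 — cache-1 at 90 > 60. cache-1 crashes.
  cache-1 sheds 90 req/s to db-m, db-r, worker-1: 30 each.
    db-m: 130+30 = 160 ≤ 180
    db-r: 40+30 = 70 ≤ 90
    worker-1: 20+30 = 50 ≤ 60
No further crashes.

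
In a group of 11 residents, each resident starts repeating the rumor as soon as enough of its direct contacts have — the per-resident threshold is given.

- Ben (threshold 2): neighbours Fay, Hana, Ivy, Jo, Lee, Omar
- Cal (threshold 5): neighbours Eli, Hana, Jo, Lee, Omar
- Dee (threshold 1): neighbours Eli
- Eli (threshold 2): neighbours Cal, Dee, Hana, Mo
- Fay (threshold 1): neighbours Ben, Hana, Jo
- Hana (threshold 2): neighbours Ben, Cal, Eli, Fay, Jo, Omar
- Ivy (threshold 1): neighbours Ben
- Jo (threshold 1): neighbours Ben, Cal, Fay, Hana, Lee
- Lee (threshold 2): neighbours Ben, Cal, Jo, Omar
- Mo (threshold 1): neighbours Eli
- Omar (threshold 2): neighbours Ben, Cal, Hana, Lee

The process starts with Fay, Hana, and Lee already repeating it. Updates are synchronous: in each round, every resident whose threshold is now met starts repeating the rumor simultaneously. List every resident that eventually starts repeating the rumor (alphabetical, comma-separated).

Ben, Fay, Hana, Ivy, Jo, Lee, Omar

Round 1 — Fay, Hana, Lee start repeating the rumor (initial).
Round 2 — checking thresholds:
  Ben: 3 of 6 neighbours ≥ 2, starts repeating the rumor.
  Cal: 2 of 5 neighbours < 5, below threshold.
  Eli: 1 of 4 neighbours < 2, below threshold.
  Jo: 3 of 5 neighbours ≥ 1, starts repeating the rumor.
  Omar: 2 of 4 neighbours ≥ 2, starts repeating the rumor.
Round 3 — checking thresholds:
  Cal: 4 of 5 neighbours < 5, below threshold.
  Eli: 1 of 4 neighbours < 2, below threshold.
  Ivy: 1 of 1 neighbours ≥ 1, starts repeating the rumor.
Round 4 — no new spreads; cascade stops.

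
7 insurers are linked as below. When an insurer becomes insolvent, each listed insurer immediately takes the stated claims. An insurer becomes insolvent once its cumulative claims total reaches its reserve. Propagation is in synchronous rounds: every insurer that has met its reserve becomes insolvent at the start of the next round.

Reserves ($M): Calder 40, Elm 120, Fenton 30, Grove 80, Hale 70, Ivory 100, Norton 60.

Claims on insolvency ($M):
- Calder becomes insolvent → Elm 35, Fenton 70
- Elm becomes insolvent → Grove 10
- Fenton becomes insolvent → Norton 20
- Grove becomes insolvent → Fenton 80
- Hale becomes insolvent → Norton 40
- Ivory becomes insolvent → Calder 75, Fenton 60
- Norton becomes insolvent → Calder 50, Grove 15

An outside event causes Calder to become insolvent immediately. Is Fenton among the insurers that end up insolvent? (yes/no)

Round 1 — Calder becomes insolvent (initial).
  Elm: +35 → 35 < 120
  Fenton: +70 → 70 ≥ 30
Round 2 — Fenton becomes insolvent.
  Norton: +20 → 20 < 60
No further insolvencies.

yes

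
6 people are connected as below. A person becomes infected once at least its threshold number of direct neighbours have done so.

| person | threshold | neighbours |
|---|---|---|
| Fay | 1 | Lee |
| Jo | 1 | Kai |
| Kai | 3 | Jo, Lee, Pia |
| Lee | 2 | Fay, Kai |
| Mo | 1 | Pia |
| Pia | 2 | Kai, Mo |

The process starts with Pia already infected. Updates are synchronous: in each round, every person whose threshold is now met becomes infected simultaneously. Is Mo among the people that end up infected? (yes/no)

Round 1 — Pia becomes infected (initial).
Round 2 — checking thresholds:
  Kai: 1 of 3 neighbours < 3, not yet.
  Mo: 1 of 1 neighbours ≥ 1, becomes infected.
Round 3 — no new infections; cascade stops.

yes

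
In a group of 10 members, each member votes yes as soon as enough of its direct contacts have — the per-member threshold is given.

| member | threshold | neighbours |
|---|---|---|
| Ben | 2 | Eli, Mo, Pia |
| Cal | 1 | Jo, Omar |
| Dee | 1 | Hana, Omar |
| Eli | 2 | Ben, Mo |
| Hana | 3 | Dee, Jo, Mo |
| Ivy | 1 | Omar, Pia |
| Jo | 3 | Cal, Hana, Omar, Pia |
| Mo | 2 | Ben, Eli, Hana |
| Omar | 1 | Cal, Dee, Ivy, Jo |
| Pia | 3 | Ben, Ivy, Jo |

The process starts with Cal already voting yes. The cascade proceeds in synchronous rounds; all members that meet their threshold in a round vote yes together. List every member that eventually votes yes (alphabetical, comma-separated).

Cal, Dee, Ivy, Omar

Round 1 — Cal votes yes (initial).
Round 2 — checking thresholds:
  Jo: 1 of 4 neighbours < 3, holds.
  Omar: 1 of 4 neighbours ≥ 1, votes yes.
Round 3 — checking thresholds:
  Dee: 1 of 2 neighbours ≥ 1, votes yes.
  Ivy: 1 of 2 neighbours ≥ 1, votes yes.
  Jo: 2 of 4 neighbours < 3, holds.
Round 4 — no new yes votes; cascade stops.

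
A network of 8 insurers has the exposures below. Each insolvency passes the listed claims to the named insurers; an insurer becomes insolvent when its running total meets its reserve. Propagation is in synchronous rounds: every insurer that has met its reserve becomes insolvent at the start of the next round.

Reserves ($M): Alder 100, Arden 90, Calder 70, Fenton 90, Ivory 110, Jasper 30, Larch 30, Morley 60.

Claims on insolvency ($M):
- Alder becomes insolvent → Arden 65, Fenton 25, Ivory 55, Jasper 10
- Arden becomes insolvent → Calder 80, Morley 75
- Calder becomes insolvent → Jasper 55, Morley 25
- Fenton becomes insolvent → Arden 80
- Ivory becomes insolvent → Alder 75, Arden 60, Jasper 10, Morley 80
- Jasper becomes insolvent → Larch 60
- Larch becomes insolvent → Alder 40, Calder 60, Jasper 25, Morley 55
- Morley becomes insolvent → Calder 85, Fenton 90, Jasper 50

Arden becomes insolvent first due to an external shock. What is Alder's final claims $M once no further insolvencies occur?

Round 1 — Arden becomes insolvent (initial).
  Calder: +80 → 80 ≥ 70
  Morley: +75 → 75 ≥ 60
Round 2 — Calder, Morley become insolvent.
  Fenton: +90 → 90 ≥ 90
  Jasper: +55+50 → 105 ≥ 30
Round 3 — Fenton, Jasper become insolvent.
  Larch: +60 → 60 ≥ 30
Round 4 — Larch becomes insolvent.
  Alder: +40 → 40 < 100
No further insolvencies.

40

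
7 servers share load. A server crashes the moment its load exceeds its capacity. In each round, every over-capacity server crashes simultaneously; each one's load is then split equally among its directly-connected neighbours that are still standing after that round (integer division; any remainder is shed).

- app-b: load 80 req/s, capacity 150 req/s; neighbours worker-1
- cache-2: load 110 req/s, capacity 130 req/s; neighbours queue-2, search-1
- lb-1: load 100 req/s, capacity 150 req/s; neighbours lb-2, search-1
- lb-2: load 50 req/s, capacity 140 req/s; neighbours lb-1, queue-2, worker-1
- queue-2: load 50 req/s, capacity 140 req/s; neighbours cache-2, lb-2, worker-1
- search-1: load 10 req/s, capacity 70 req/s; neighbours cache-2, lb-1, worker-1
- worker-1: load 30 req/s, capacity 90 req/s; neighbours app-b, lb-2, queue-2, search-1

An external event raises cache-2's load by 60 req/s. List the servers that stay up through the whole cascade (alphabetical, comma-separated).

Round 1 — cache-2 at 170 > 130. cache-2 crashes.
  cache-2 sheds 170 req/s to queue-2, search-1: 85 each.
    queue-2: 50+85 = 135 ≤ 140
    search-1: 10+85 = 95 > 70
Round 2 — search-1 crashes.
  search-1 sheds 95 req/s to lb-1, worker-1: 47 each (1 lost).
    lb-1: 100+47 = 147 ≤ 150
    worker-1: 30+47 = 77 ≤ 90
No further crashes.

app-b, lb-1, lb-2, queue-2, worker-1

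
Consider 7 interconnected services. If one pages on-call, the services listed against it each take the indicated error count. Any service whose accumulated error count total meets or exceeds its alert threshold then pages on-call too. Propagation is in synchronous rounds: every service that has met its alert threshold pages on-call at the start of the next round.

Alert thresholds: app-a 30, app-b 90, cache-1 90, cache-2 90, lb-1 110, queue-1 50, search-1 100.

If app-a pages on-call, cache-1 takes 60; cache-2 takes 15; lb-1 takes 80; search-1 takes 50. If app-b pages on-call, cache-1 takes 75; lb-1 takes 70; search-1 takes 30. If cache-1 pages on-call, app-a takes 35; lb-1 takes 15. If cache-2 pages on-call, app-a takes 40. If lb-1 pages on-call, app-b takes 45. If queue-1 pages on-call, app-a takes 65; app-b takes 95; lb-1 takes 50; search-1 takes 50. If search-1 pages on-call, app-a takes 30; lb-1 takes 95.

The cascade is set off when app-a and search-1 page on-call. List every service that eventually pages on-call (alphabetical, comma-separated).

Round 1 — app-a, search-1 page on-call (initial).
  cache-1: +60 → 60 < 90
  cache-2: +15 → 15 < 90
  lb-1: +80+95 → 175 ≥ 110
Round 2 — lb-1 pages on-call.
  app-b: +45 → 45 < 90
No further pages.

app-a, lb-1, search-1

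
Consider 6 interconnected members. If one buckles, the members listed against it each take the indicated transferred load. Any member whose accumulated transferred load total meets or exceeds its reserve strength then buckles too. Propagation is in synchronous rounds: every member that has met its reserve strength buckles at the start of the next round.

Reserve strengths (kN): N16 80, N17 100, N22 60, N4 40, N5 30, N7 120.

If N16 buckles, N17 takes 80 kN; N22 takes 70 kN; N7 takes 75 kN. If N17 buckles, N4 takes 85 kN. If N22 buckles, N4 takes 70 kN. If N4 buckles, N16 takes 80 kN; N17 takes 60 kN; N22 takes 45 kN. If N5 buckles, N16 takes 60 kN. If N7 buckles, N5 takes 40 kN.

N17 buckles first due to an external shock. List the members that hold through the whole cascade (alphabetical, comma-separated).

N5, N7

Round 1 — N17 buckles (initial).
  N4: +85 → 85 ≥ 40
Round 2 — N4 buckles.
  N16: +80 → 80 ≥ 80
  N22: +45 → 45 < 60
Round 3 — N16 buckles.
  N22: +70 → 115 ≥ 60
  N7: +75 → 75 < 120
Round 4 — N22 buckles.
No further bucklings.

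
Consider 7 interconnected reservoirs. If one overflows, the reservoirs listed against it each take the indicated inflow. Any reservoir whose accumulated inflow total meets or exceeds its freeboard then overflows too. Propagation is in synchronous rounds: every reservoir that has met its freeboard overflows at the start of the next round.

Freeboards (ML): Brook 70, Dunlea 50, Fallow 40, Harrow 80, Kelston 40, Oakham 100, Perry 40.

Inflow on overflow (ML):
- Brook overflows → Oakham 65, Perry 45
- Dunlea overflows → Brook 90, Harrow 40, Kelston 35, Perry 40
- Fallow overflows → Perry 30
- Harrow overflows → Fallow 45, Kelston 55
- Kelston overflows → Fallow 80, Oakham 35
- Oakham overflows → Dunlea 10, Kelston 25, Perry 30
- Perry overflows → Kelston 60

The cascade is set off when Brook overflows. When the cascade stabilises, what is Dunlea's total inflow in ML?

10

Round 1 — Brook overflows (initial).
  Oakham: +65 → 65 < 100
  Perry: +45 → 45 ≥ 40
Round 2 — Perry overflows.
  Kelston: +60 → 60 ≥ 40
Round 3 — Kelston overflows.
  Fallow: +80 → 80 ≥ 40
  Oakham: +35 → 100 ≥ 100
Round 4 — Fallow, Oakham overflow.
  Dunlea: +10 → 10 < 50
No further overflows.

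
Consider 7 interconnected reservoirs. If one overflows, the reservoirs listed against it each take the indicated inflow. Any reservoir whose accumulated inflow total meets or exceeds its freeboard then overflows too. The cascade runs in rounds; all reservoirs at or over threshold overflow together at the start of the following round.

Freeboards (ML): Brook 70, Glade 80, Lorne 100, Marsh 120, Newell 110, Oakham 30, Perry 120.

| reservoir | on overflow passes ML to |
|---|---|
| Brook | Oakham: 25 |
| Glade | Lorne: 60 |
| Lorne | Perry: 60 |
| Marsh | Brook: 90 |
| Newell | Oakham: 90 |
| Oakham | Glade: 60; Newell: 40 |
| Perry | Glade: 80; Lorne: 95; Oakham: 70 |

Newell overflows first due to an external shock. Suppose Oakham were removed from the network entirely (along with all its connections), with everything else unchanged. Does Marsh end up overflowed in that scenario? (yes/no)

With Oakham removed:
Round 1 — Newell overflows (initial).
No further overflows.

no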